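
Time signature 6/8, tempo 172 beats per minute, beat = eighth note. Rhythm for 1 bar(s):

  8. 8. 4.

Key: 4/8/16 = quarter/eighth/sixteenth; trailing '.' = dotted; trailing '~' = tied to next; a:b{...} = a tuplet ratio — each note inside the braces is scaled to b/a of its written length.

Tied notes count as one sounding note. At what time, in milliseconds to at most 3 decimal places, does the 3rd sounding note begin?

1. 0.0ms @ 0 + 523.256ms (3/2)
2. 523.256ms @ 3/2 + 523.256ms (3/2)
3. 1046.512ms @ 3 + 1046.512ms (3)

note 3 onset = 3b = 1046.512ms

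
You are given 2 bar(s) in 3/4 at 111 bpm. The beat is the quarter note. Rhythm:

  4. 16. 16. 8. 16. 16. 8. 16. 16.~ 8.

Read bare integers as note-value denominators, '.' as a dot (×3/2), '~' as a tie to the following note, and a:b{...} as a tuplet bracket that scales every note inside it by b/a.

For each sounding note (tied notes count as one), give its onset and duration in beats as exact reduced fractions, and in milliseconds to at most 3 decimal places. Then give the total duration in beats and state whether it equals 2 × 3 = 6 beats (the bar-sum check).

1) 0.0ms=0b +810.811ms=3/2b
2) 810.811ms=3/2b +202.703ms=3/8b
3) 1013.514ms=15/8b +202.703ms=3/8b
4) 1216.216ms=9/4b +405.405ms=3/4b
5) 1621.622ms=3b +202.703ms=3/8b
6) 1824.324ms=27/8b +202.703ms=3/8b
7) 2027.027ms=15/4b +405.405ms=3/4b
8) 2432.432ms=9/2b +202.703ms=3/8b
9) 2635.135ms=39/8b +608.108ms=9/8b
Σ=6b of 6 (111bpm 3/4) — PASS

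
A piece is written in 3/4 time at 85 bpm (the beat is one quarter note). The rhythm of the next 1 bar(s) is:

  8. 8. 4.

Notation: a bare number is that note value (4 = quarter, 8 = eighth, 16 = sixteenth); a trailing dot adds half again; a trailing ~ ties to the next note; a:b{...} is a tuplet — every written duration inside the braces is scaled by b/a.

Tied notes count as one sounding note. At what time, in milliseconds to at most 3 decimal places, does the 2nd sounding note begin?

note 2 onset = 3/4b = 529.412ms

1. 0.0ms @ 0 + 529.412ms (3/4)
2. 529.412ms @ 3/4 + 529.412ms (3/4)
3. 1058.824ms @ 3/2 + 1058.824ms (3/2)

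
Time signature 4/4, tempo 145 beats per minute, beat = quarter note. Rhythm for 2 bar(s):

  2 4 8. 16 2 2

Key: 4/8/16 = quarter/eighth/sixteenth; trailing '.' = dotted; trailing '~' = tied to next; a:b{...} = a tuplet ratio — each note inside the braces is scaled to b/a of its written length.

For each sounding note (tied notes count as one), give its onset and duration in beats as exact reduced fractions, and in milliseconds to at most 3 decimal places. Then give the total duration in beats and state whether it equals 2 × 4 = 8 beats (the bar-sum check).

1) 0.0ms=0b +827.586ms=2b
2) 827.586ms=2b +413.793ms=1b
3) 1241.379ms=3b +310.345ms=3/4b
4) 1551.724ms=15/4b +103.448ms=1/4b
5) 1655.172ms=4b +827.586ms=2b
6) 2482.759ms=6b +827.586ms=2b
Σ=8b of 8 (145bpm 4/4) — PASS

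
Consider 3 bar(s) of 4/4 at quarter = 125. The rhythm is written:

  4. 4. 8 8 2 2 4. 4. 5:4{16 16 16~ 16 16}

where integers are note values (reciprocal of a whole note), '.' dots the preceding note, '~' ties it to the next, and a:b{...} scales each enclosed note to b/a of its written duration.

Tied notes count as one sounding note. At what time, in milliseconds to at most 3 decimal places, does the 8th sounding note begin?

1. 0.0ms @ 0 + 720.0ms (3/2)
2. 720.0ms @ 3/2 + 720.0ms (3/2)
3. 1440.0ms @ 3 + 240.0ms (1/2)
4. 1680.0ms @ 7/2 + 240.0ms (1/2)
5. 1920.0ms @ 4 + 960.0ms (2)
6. 2880.0ms @ 6 + 960.0ms (2)
7. 3840.0ms @ 8 + 720.0ms (3/2)
8. 4560.0ms @ 19/2 + 720.0ms (3/2)
9. 5280.0ms @ 11 + 96.0ms (1/5)
10. 5376.0ms @ 56/5 + 96.0ms (1/5)
11. 5472.0ms @ 57/5 + 192.0ms (2/5)
12. 5664.0ms @ 59/5 + 96.0ms (1/5)

note 8 onset = 19/2b = 4560.0ms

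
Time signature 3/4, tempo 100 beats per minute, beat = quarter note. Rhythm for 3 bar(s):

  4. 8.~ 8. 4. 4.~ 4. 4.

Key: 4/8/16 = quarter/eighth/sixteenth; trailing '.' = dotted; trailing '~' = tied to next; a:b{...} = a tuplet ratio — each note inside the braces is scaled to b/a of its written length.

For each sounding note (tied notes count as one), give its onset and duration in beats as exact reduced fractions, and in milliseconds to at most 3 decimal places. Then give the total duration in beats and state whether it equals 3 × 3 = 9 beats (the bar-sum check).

1) 0.0ms=0b +900.0ms=3/2b
2) 900.0ms=3/2b +900.0ms=3/2b
3) 1800.0ms=3b +900.0ms=3/2b
4) 2700.0ms=9/2b +1800.0ms=3b
5) 4500.0ms=15/2b +900.0ms=3/2b
Σ=9b of 9 (100bpm 3/4) — PASS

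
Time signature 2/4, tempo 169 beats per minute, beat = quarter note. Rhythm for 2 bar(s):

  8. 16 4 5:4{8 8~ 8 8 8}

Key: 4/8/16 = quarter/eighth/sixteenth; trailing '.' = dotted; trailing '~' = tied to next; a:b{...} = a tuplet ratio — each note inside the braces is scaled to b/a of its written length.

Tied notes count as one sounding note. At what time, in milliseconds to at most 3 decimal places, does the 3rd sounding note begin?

1. 0.0ms @ 0 + 266.272ms (3/4)
2. 266.272ms @ 3/4 + 88.757ms (1/4)
3. 355.03ms @ 1 + 355.03ms (1)
4. 710.059ms @ 2 + 142.012ms (2/5)
5. 852.071ms @ 12/5 + 284.024ms (4/5)
6. 1136.095ms @ 16/5 + 142.012ms (2/5)
7. 1278.107ms @ 18/5 + 142.012ms (2/5)

note 3 onset = 1b = 355.03ms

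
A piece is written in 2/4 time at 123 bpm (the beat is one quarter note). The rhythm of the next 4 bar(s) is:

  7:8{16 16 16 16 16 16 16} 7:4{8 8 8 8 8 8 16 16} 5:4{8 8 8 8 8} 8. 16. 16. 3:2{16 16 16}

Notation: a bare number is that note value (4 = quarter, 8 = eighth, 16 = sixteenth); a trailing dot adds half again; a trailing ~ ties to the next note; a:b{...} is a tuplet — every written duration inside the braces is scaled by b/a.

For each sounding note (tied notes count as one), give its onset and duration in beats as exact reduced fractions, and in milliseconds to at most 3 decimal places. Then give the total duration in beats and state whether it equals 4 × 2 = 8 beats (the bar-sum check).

1) 0.0ms=0b +139.373ms=2/7b
2) 139.373ms=2/7b +139.373ms=2/7b
3) 278.746ms=4/7b +139.373ms=2/7b
4) 418.118ms=6/7b +139.373ms=2/7b
5) 557.491ms=8/7b +139.373ms=2/7b
6) 696.864ms=10/7b +139.373ms=2/7b
7) 836.237ms=12/7b +139.373ms=2/7b
8) 975.61ms=2b +139.373ms=2/7b
9) 1114.983ms=16/7b +139.373ms=2/7b
10) 1254.355ms=18/7b +139.373ms=2/7b
11) 1393.728ms=20/7b +139.373ms=2/7b
12) 1533.101ms=22/7b +139.373ms=2/7b
13) 1672.474ms=24/7b +139.373ms=2/7b
14) 1811.847ms=26/7b +69.686ms=1/7b
15) 1881.533ms=27/7b +69.686ms=1/7b
16) 1951.22ms=4b +195.122ms=2/5b
17) 2146.341ms=22/5b +195.122ms=2/5b
18) 2341.463ms=24/5b +195.122ms=2/5b
19) 2536.585ms=26/5b +195.122ms=2/5b
20) 2731.707ms=28/5b +195.122ms=2/5b
21) 2926.829ms=6b +365.854ms=3/4b
22) 3292.683ms=27/4b +182.927ms=3/8b
23) 3475.61ms=57/8b +182.927ms=3/8b
24) 3658.537ms=15/2b +81.301ms=1/6b
25) 3739.837ms=23/3b +81.301ms=1/6b
26) 3821.138ms=47/6b +81.301ms=1/6b
Σ=8b of 8 (123bpm 2/4) — PASS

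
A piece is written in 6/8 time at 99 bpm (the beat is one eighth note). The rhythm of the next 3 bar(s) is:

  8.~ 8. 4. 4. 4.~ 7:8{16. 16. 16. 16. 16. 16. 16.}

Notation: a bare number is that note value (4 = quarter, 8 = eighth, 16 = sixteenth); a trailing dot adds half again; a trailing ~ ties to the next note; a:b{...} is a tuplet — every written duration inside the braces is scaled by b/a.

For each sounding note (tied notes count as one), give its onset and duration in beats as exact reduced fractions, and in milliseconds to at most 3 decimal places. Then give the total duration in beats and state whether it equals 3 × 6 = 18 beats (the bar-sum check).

1) 0.0ms=0b +1818.182ms=3b
2) 1818.182ms=3b +1818.182ms=3b
3) 3636.364ms=6b +1818.182ms=3b
4) 5454.545ms=9b +2337.662ms=27/7b
5) 7792.208ms=90/7b +519.481ms=6/7b
6) 8311.688ms=96/7b +519.481ms=6/7b
7) 8831.169ms=102/7b +519.481ms=6/7b
8) 9350.649ms=108/7b +519.481ms=6/7b
9) 9870.13ms=114/7b +519.481ms=6/7b
10) 10389.61ms=120/7b +519.481ms=6/7b
Σ=18b of 18 (99bpm 6/8) — PASS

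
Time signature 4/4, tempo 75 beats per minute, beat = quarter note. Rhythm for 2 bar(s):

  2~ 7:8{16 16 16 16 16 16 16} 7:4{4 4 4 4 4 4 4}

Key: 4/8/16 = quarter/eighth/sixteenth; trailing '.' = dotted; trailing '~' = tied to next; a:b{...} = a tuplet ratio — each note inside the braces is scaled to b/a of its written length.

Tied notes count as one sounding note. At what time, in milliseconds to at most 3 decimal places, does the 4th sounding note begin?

note 4 onset = 20/7b = 2285.714ms

1. 0.0ms @ 0 + 1828.571ms (16/7)
2. 1828.571ms @ 16/7 + 228.571ms (2/7)
3. 2057.143ms @ 18/7 + 228.571ms (2/7)
4. 2285.714ms @ 20/7 + 228.571ms (2/7)
5. 2514.286ms @ 22/7 + 228.571ms (2/7)
6. 2742.857ms @ 24/7 + 228.571ms (2/7)
7. 2971.429ms @ 26/7 + 228.571ms (2/7)
8. 3200.0ms @ 4 + 457.143ms (4/7)
9. 3657.143ms @ 32/7 + 457.143ms (4/7)
10. 4114.286ms @ 36/7 + 457.143ms (4/7)
11. 4571.429ms @ 40/7 + 457.143ms (4/7)
12. 5028.571ms @ 44/7 + 457.143ms (4/7)
13. 5485.714ms @ 48/7 + 457.143ms (4/7)
14. 5942.857ms @ 52/7 + 457.143ms (4/7)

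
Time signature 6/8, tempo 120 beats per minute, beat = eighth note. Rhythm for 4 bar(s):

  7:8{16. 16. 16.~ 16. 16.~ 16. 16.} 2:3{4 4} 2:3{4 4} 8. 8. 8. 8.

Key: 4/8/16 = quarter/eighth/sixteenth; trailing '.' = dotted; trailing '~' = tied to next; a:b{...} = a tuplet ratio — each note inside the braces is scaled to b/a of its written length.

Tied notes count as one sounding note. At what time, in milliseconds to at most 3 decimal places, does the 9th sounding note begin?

1. 0.0ms @ 0 + 428.571ms (6/7)
2. 428.571ms @ 6/7 + 428.571ms (6/7)
3. 857.143ms @ 12/7 + 857.143ms (12/7)
4. 1714.286ms @ 24/7 + 857.143ms (12/7)
5. 2571.429ms @ 36/7 + 428.571ms (6/7)
6. 3000.0ms @ 6 + 1500.0ms (3)
7. 4500.0ms @ 9 + 1500.0ms (3)
8. 6000.0ms @ 12 + 1500.0ms (3)
9. 7500.0ms @ 15 + 1500.0ms (3)
10. 9000.0ms @ 18 + 750.0ms (3/2)
11. 9750.0ms @ 39/2 + 750.0ms (3/2)
12. 10500.0ms @ 21 + 750.0ms (3/2)
13. 11250.0ms @ 45/2 + 750.0ms (3/2)

note 9 onset = 15b = 7500.0ms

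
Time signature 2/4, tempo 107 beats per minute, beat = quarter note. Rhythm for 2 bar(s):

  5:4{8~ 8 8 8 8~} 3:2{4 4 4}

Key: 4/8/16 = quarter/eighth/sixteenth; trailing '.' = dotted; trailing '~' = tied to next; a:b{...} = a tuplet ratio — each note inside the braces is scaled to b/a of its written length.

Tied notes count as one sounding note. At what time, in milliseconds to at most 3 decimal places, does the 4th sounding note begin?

1. 0.0ms @ 0 + 448.598ms (4/5)
2. 448.598ms @ 4/5 + 224.299ms (2/5)
3. 672.897ms @ 6/5 + 224.299ms (2/5)
4. 897.196ms @ 8/5 + 598.131ms (16/15)
5. 1495.327ms @ 8/3 + 373.832ms (2/3)
6. 1869.159ms @ 10/3 + 373.832ms (2/3)

note 4 onset = 8/5b = 897.196ms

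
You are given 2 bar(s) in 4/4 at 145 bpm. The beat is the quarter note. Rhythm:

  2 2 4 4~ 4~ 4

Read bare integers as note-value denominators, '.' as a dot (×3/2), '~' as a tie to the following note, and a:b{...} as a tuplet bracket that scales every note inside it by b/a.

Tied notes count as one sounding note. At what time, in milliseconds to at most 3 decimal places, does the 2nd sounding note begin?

note 2 onset = 2b = 827.586ms

1. 0.0ms @ 0 + 827.586ms (2)
2. 827.586ms @ 2 + 827.586ms (2)
3. 1655.172ms @ 4 + 413.793ms (1)
4. 2068.966ms @ 5 + 1241.379ms (3)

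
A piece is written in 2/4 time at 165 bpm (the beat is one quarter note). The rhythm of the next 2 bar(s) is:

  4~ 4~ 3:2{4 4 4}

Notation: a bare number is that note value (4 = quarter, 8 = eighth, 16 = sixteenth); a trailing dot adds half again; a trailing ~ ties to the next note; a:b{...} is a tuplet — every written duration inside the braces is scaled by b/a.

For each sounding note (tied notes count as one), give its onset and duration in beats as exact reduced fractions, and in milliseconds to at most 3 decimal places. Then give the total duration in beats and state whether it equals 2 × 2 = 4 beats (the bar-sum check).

1) 0.0ms=0b +969.697ms=8/3b
2) 969.697ms=8/3b +242.424ms=2/3b
3) 1212.121ms=10/3b +242.424ms=2/3b
Σ=4b of 4 (165bpm 2/4) — PASS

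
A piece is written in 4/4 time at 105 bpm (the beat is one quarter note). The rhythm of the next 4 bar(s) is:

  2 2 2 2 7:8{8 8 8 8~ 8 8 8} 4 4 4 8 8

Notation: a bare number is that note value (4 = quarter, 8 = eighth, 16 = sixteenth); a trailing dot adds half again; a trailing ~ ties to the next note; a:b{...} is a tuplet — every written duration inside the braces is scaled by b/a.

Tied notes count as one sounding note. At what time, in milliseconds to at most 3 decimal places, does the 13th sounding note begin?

1. 0.0ms @ 0 + 1142.857ms (2)
2. 1142.857ms @ 2 + 1142.857ms (2)
3. 2285.714ms @ 4 + 1142.857ms (2)
4. 3428.571ms @ 6 + 1142.857ms (2)
5. 4571.429ms @ 8 + 326.531ms (4/7)
6. 4897.959ms @ 60/7 + 326.531ms (4/7)
7. 5224.49ms @ 64/7 + 326.531ms (4/7)
8. 5551.02ms @ 68/7 + 653.061ms (8/7)
9. 6204.082ms @ 76/7 + 326.531ms (4/7)
10. 6530.612ms @ 80/7 + 326.531ms (4/7)
11. 6857.143ms @ 12 + 571.429ms (1)
12. 7428.571ms @ 13 + 571.429ms (1)
13. 8000.0ms @ 14 + 571.429ms (1)
14. 8571.429ms @ 15 + 285.714ms (1/2)
15. 8857.143ms @ 31/2 + 285.714ms (1/2)

note 13 onset = 14b = 8000.0ms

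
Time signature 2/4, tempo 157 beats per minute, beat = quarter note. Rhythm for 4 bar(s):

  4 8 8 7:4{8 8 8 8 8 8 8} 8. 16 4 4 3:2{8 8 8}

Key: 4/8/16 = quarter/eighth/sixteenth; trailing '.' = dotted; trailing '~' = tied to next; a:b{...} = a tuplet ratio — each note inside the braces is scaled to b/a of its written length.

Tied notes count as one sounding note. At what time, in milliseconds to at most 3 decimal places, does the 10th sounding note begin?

1. 0.0ms @ 0 + 382.166ms (1)
2. 382.166ms @ 1 + 191.083ms (1/2)
3. 573.248ms @ 3/2 + 191.083ms (1/2)
4. 764.331ms @ 2 + 109.19ms (2/7)
5. 873.521ms @ 16/7 + 109.19ms (2/7)
6. 982.712ms @ 18/7 + 109.19ms (2/7)
7. 1091.902ms @ 20/7 + 109.19ms (2/7)
8. 1201.092ms @ 22/7 + 109.19ms (2/7)
9. 1310.282ms @ 24/7 + 109.19ms (2/7)
10. 1419.472ms @ 26/7 + 109.19ms (2/7)
11. 1528.662ms @ 4 + 286.624ms (3/4)
12. 1815.287ms @ 19/4 + 95.541ms (1/4)
13. 1910.828ms @ 5 + 382.166ms (1)
14. 2292.994ms @ 6 + 382.166ms (1)
15. 2675.159ms @ 7 + 127.389ms (1/3)
16. 2802.548ms @ 22/3 + 127.389ms (1/3)
17. 2929.936ms @ 23/3 + 127.389ms (1/3)

note 10 onset = 26/7b = 1419.472ms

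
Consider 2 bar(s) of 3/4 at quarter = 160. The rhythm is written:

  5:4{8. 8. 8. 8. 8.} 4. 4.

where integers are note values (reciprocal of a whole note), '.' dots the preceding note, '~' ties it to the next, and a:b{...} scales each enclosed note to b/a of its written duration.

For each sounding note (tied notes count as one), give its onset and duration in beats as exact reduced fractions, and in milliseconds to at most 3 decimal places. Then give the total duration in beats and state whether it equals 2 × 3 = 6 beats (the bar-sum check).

1) 0.0ms=0b +225.0ms=3/5b
2) 225.0ms=3/5b +225.0ms=3/5b
3) 450.0ms=6/5b +225.0ms=3/5b
4) 675.0ms=9/5b +225.0ms=3/5b
5) 900.0ms=12/5b +225.0ms=3/5b
6) 1125.0ms=3b +562.5ms=3/2b
7) 1687.5ms=9/2b +562.5ms=3/2b
Σ=6b of 6 (160bpm 3/4) — PASS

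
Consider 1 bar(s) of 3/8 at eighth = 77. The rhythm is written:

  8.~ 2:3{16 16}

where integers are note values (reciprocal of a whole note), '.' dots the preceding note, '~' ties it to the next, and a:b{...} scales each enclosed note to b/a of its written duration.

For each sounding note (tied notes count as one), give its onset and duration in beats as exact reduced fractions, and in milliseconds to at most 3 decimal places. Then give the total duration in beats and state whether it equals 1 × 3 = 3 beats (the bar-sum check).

1) 0.0ms=0b +1753.247ms=9/4b
2) 1753.247ms=9/4b +584.416ms=3/4b
Σ=3b of 3 (77bpm 3/8) — PASS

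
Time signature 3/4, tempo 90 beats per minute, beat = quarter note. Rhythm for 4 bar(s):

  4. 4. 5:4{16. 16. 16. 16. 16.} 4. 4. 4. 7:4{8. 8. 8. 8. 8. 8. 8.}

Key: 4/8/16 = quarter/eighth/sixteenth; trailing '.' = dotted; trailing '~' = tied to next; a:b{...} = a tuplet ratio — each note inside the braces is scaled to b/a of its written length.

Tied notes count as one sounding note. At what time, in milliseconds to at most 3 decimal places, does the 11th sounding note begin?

1. 0.0ms @ 0 + 1000.0ms (3/2)
2. 1000.0ms @ 3/2 + 1000.0ms (3/2)
3. 2000.0ms @ 3 + 200.0ms (3/10)
4. 2200.0ms @ 33/10 + 200.0ms (3/10)
5. 2400.0ms @ 18/5 + 200.0ms (3/10)
6. 2600.0ms @ 39/10 + 200.0ms (3/10)
7. 2800.0ms @ 21/5 + 200.0ms (3/10)
8. 3000.0ms @ 9/2 + 1000.0ms (3/2)
9. 4000.0ms @ 6 + 1000.0ms (3/2)
10. 5000.0ms @ 15/2 + 1000.0ms (3/2)
11. 6000.0ms @ 9 + 285.714ms (3/7)
12. 6285.714ms @ 66/7 + 285.714ms (3/7)
13. 6571.429ms @ 69/7 + 285.714ms (3/7)
14. 6857.143ms @ 72/7 + 285.714ms (3/7)
15. 7142.857ms @ 75/7 + 285.714ms (3/7)
16. 7428.571ms @ 78/7 + 285.714ms (3/7)
17. 7714.286ms @ 81/7 + 285.714ms (3/7)

note 11 onset = 9b = 6000.0ms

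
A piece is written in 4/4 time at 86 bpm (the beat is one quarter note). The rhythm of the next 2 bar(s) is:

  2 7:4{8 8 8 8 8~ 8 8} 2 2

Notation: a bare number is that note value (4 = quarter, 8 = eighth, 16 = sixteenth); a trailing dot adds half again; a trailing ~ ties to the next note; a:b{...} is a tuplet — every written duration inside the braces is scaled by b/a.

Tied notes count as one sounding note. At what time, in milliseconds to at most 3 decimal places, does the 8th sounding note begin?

1. 0.0ms @ 0 + 1395.349ms (2)
2. 1395.349ms @ 2 + 199.336ms (2/7)
3. 1594.684ms @ 16/7 + 199.336ms (2/7)
4. 1794.02ms @ 18/7 + 199.336ms (2/7)
5. 1993.355ms @ 20/7 + 199.336ms (2/7)
6. 2192.691ms @ 22/7 + 398.671ms (4/7)
7. 2591.362ms @ 26/7 + 199.336ms (2/7)
8. 2790.698ms @ 4 + 1395.349ms (2)
9. 4186.047ms @ 6 + 1395.349ms (2)

note 8 onset = 4b = 2790.698ms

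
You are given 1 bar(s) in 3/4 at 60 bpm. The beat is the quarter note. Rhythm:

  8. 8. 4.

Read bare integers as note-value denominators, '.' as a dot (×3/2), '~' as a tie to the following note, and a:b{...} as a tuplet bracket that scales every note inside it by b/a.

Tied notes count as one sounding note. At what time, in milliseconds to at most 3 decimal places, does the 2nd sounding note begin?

1. 0.0ms @ 0 + 750.0ms (3/4)
2. 750.0ms @ 3/4 + 750.0ms (3/4)
3. 1500.0ms @ 3/2 + 1500.0ms (3/2)

note 2 onset = 3/4b = 750.0ms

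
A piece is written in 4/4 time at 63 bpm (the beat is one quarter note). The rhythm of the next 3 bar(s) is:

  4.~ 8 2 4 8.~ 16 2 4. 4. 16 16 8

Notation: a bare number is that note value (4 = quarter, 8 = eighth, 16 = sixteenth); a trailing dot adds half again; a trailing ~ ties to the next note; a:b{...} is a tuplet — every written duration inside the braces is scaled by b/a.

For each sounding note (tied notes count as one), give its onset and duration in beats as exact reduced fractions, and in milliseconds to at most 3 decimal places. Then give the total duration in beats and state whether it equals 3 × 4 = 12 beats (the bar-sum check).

1) 0.0ms=0b +1904.762ms=2b
2) 1904.762ms=2b +1904.762ms=2b
3) 3809.524ms=4b +952.381ms=1b
4) 4761.905ms=5b +952.381ms=1b
5) 5714.286ms=6b +1904.762ms=2b
6) 7619.048ms=8b +1428.571ms=3/2b
7) 9047.619ms=19/2b +1428.571ms=3/2b
8) 10476.19ms=11b +238.095ms=1/4b
9) 10714.286ms=45/4b +238.095ms=1/4b
10) 10952.381ms=23/2b +476.19ms=1/2b
Σ=12b of 12 (63bpm 4/4) — PASS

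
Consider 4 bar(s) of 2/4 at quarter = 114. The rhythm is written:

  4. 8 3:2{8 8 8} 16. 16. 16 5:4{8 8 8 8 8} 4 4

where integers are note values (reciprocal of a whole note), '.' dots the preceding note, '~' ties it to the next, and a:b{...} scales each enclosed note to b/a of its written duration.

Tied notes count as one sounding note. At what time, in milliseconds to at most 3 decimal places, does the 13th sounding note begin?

1. 0.0ms @ 0 + 789.474ms (3/2)
2. 789.474ms @ 3/2 + 263.158ms (1/2)
3. 1052.632ms @ 2 + 175.439ms (1/3)
4. 1228.07ms @ 7/3 + 175.439ms (1/3)
5. 1403.509ms @ 8/3 + 175.439ms (1/3)
6. 1578.947ms @ 3 + 197.368ms (3/8)
7. 1776.316ms @ 27/8 + 197.368ms (3/8)
8. 1973.684ms @ 15/4 + 131.579ms (1/4)
9. 2105.263ms @ 4 + 210.526ms (2/5)
10. 2315.789ms @ 22/5 + 210.526ms (2/5)
11. 2526.316ms @ 24/5 + 210.526ms (2/5)
12. 2736.842ms @ 26/5 + 210.526ms (2/5)
13. 2947.368ms @ 28/5 + 210.526ms (2/5)
14. 3157.895ms @ 6 + 526.316ms (1)
15. 3684.211ms @ 7 + 526.316ms (1)

note 13 onset = 28/5b = 2947.368ms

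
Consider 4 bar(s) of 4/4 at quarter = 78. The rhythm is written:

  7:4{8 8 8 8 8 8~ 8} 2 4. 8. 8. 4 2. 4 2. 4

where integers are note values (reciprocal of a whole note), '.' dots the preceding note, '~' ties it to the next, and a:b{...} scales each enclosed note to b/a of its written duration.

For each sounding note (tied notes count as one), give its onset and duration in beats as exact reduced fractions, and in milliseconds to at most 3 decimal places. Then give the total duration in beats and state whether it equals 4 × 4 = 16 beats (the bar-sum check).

1) 0.0ms=0b +219.78ms=2/7b
2) 219.78ms=2/7b +219.78ms=2/7b
3) 439.56ms=4/7b +219.78ms=2/7b
4) 659.341ms=6/7b +219.78ms=2/7b
5) 879.121ms=8/7b +219.78ms=2/7b
6) 1098.901ms=10/7b +439.56ms=4/7b
7) 1538.462ms=2b +1538.462ms=2b
8) 3076.923ms=4b +1153.846ms=3/2b
9) 4230.769ms=11/2b +576.923ms=3/4b
10) 4807.692ms=25/4b +576.923ms=3/4b
11) 5384.615ms=7b +769.231ms=1b
12) 6153.846ms=8b +2307.692ms=3b
13) 8461.538ms=11b +769.231ms=1b
14) 9230.769ms=12b +2307.692ms=3b
15) 11538.462ms=15b +769.231ms=1b
Σ=16b of 16 (78bpm 4/4) — PASS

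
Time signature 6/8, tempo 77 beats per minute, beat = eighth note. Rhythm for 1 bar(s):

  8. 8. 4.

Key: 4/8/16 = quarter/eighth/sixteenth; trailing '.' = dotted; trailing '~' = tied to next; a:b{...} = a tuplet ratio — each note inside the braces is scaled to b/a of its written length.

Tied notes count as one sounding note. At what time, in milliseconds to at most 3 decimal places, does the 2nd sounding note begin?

1. 0.0ms @ 0 + 1168.831ms (3/2)
2. 1168.831ms @ 3/2 + 1168.831ms (3/2)
3. 2337.662ms @ 3 + 2337.662ms (3)

note 2 onset = 3/2b = 1168.831ms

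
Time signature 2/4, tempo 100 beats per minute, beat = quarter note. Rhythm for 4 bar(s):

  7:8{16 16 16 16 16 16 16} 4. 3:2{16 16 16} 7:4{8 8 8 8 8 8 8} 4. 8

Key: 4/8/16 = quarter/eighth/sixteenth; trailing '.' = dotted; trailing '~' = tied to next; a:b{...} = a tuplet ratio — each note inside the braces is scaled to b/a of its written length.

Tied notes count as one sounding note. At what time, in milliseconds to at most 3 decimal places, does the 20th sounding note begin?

note 20 onset = 15/2b = 4500.0ms

1. 0.0ms @ 0 + 171.429ms (2/7)
2. 171.429ms @ 2/7 + 171.429ms (2/7)
3. 342.857ms @ 4/7 + 171.429ms (2/7)
4. 514.286ms @ 6/7 + 171.429ms (2/7)
5. 685.714ms @ 8/7 + 171.429ms (2/7)
6. 857.143ms @ 10/7 + 171.429ms (2/7)
7. 1028.571ms @ 12/7 + 171.429ms (2/7)
8. 1200.0ms @ 2 + 900.0ms (3/2)
9. 2100.0ms @ 7/2 + 100.0ms (1/6)
10. 2200.0ms @ 11/3 + 100.0ms (1/6)
11. 2300.0ms @ 23/6 + 100.0ms (1/6)
12. 2400.0ms @ 4 + 171.429ms (2/7)
13. 2571.429ms @ 30/7 + 171.429ms (2/7)
14. 2742.857ms @ 32/7 + 171.429ms (2/7)
15. 2914.286ms @ 34/7 + 171.429ms (2/7)
16. 3085.714ms @ 36/7 + 171.429ms (2/7)
17. 3257.143ms @ 38/7 + 171.429ms (2/7)
18. 3428.571ms @ 40/7 + 171.429ms (2/7)
19. 3600.0ms @ 6 + 900.0ms (3/2)
20. 4500.0ms @ 15/2 + 300.0ms (1/2)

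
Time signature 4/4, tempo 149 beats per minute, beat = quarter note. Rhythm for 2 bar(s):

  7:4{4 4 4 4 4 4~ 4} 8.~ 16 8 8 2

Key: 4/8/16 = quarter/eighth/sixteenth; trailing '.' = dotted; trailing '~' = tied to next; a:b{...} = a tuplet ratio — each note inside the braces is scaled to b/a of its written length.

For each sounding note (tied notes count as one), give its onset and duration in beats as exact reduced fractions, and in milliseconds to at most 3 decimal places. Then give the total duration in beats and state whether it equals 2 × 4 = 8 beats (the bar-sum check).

1) 0.0ms=0b +230.105ms=4/7b
2) 230.105ms=4/7b +230.105ms=4/7b
3) 460.211ms=8/7b +230.105ms=4/7b
4) 690.316ms=12/7b +230.105ms=4/7b
5) 920.422ms=16/7b +230.105ms=4/7b
6) 1150.527ms=20/7b +460.211ms=8/7b
7) 1610.738ms=4b +402.685ms=1b
8) 2013.423ms=5b +201.342ms=1/2b
9) 2214.765ms=11/2b +201.342ms=1/2b
10) 2416.107ms=6b +805.369ms=2b
Σ=8b of 8 (149bpm 4/4) — PASS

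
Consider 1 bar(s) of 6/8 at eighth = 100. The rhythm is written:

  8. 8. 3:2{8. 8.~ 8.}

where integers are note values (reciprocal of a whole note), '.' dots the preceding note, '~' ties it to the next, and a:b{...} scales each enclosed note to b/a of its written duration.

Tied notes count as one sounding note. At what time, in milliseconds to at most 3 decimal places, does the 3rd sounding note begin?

1. 0.0ms @ 0 + 900.0ms (3/2)
2. 900.0ms @ 3/2 + 900.0ms (3/2)
3. 1800.0ms @ 3 + 600.0ms (1)
4. 2400.0ms @ 4 + 1200.0ms (2)

note 3 onset = 3b = 1800.0ms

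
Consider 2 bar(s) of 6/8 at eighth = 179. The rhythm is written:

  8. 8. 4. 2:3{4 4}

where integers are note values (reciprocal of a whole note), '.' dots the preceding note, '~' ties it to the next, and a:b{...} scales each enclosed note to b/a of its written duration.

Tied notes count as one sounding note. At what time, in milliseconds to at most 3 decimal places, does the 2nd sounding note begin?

1. 0.0ms @ 0 + 502.793ms (3/2)
2. 502.793ms @ 3/2 + 502.793ms (3/2)
3. 1005.587ms @ 3 + 1005.587ms (3)
4. 2011.173ms @ 6 + 1005.587ms (3)
5. 3016.76ms @ 9 + 1005.587ms (3)

note 2 onset = 3/2b = 502.793ms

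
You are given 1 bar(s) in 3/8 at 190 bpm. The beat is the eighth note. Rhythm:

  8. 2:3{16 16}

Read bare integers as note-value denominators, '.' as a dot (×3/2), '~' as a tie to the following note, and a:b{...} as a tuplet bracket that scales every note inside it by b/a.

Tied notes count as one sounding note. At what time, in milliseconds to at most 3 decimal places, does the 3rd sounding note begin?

1. 0.0ms @ 0 + 473.684ms (3/2)
2. 473.684ms @ 3/2 + 236.842ms (3/4)
3. 710.526ms @ 9/4 + 236.842ms (3/4)

note 3 onset = 9/4b = 710.526ms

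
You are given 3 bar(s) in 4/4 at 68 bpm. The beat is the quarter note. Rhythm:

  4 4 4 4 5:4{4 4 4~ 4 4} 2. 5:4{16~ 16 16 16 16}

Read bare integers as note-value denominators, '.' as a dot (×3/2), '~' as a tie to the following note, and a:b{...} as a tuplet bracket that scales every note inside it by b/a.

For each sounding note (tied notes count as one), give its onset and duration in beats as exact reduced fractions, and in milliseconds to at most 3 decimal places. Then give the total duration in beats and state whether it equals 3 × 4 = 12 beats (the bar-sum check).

1) 0.0ms=0b +882.353ms=1b
2) 882.353ms=1b +882.353ms=1b
3) 1764.706ms=2b +882.353ms=1b
4) 2647.059ms=3b +882.353ms=1b
5) 3529.412ms=4b +705.882ms=4/5b
6) 4235.294ms=24/5b +705.882ms=4/5b
7) 4941.176ms=28/5b +1411.765ms=8/5b
8) 6352.941ms=36/5b +705.882ms=4/5b
9) 7058.824ms=8b +2647.059ms=3b
10) 9705.882ms=11b +352.941ms=2/5b
11) 10058.824ms=57/5b +176.471ms=1/5b
12) 10235.294ms=58/5b +176.471ms=1/5b
13) 10411.765ms=59/5b +176.471ms=1/5b
Σ=12b of 12 (68bpm 4/4) — PASS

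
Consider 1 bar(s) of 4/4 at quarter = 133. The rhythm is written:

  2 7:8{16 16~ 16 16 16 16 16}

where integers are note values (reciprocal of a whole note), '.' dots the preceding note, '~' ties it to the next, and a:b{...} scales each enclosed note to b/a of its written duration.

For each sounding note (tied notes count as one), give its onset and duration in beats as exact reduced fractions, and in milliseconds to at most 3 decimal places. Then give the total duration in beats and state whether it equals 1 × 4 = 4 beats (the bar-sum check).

1) 0.0ms=0b +902.256ms=2b
2) 902.256ms=2b +128.894ms=2/7b
3) 1031.149ms=16/7b +257.787ms=4/7b
4) 1288.937ms=20/7b +128.894ms=2/7b
5) 1417.83ms=22/7b +128.894ms=2/7b
6) 1546.724ms=24/7b +128.894ms=2/7b
7) 1675.618ms=26/7b +128.894ms=2/7b
Σ=4b of 4 (133bpm 4/4) — PASS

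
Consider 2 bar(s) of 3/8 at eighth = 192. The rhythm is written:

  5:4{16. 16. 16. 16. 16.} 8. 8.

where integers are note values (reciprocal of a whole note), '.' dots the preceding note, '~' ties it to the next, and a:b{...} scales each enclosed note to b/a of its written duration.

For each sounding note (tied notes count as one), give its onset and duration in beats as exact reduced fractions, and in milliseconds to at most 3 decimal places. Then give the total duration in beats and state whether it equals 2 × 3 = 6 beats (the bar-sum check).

1) 0.0ms=0b +187.5ms=3/5b
2) 187.5ms=3/5b +187.5ms=3/5b
3) 375.0ms=6/5b +187.5ms=3/5b
4) 562.5ms=9/5b +187.5ms=3/5b
5) 750.0ms=12/5b +187.5ms=3/5b
6) 937.5ms=3b +468.75ms=3/2b
7) 1406.25ms=9/2b +468.75ms=3/2b
Σ=6b of 6 (192bpm 3/8) — PASS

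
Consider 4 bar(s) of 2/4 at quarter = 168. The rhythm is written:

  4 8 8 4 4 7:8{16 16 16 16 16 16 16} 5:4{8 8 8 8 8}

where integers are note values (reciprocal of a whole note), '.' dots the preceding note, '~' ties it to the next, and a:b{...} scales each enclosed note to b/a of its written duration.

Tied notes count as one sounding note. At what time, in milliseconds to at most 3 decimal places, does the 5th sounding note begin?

1. 0.0ms @ 0 + 357.143ms (1)
2. 357.143ms @ 1 + 178.571ms (1/2)
3. 535.714ms @ 3/2 + 178.571ms (1/2)
4. 714.286ms @ 2 + 357.143ms (1)
5. 1071.429ms @ 3 + 357.143ms (1)
6. 1428.571ms @ 4 + 102.041ms (2/7)
7. 1530.612ms @ 30/7 + 102.041ms (2/7)
8. 1632.653ms @ 32/7 + 102.041ms (2/7)
9. 1734.694ms @ 34/7 + 102.041ms (2/7)
10. 1836.735ms @ 36/7 + 102.041ms (2/7)
11. 1938.776ms @ 38/7 + 102.041ms (2/7)
12. 2040.816ms @ 40/7 + 102.041ms (2/7)
13. 2142.857ms @ 6 + 142.857ms (2/5)
14. 2285.714ms @ 32/5 + 142.857ms (2/5)
15. 2428.571ms @ 34/5 + 142.857ms (2/5)
16. 2571.429ms @ 36/5 + 142.857ms (2/5)
17. 2714.286ms @ 38/5 + 142.857ms (2/5)

note 5 onset = 3b = 1071.429ms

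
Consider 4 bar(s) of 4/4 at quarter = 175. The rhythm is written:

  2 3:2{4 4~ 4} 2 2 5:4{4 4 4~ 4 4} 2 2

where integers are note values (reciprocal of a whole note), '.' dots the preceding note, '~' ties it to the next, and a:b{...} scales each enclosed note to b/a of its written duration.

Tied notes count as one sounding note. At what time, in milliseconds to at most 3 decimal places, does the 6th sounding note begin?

note 6 onset = 8b = 2742.857ms

1. 0.0ms @ 0 + 685.714ms (2)
2. 685.714ms @ 2 + 228.571ms (2/3)
3. 914.286ms @ 8/3 + 457.143ms (4/3)
4. 1371.429ms @ 4 + 685.714ms (2)
5. 2057.143ms @ 6 + 685.714ms (2)
6. 2742.857ms @ 8 + 274.286ms (4/5)
7. 3017.143ms @ 44/5 + 274.286ms (4/5)
8. 3291.429ms @ 48/5 + 548.571ms (8/5)
9. 3840.0ms @ 56/5 + 274.286ms (4/5)
10. 4114.286ms @ 12 + 685.714ms (2)
11. 4800.0ms @ 14 + 685.714ms (2)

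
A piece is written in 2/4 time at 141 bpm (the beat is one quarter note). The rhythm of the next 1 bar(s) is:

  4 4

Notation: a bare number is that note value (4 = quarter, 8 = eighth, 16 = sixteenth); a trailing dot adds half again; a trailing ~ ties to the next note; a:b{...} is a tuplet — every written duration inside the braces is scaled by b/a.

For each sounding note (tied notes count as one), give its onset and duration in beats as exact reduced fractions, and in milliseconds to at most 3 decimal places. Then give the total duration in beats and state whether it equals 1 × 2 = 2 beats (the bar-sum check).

1) 0.0ms=0b +425.532ms=1b
2) 425.532ms=1b +425.532ms=1b
Σ=2b of 2 (141bpm 2/4) — PASS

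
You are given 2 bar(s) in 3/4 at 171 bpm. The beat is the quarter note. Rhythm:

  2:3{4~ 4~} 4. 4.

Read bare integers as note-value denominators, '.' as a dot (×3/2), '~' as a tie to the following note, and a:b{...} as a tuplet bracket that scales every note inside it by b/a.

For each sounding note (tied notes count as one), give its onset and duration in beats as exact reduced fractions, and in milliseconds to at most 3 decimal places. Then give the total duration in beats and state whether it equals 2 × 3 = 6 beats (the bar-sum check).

1) 0.0ms=0b +1578.947ms=9/2b
2) 1578.947ms=9/2b +526.316ms=3/2b
Σ=6b of 6 (171bpm 3/4) — PASS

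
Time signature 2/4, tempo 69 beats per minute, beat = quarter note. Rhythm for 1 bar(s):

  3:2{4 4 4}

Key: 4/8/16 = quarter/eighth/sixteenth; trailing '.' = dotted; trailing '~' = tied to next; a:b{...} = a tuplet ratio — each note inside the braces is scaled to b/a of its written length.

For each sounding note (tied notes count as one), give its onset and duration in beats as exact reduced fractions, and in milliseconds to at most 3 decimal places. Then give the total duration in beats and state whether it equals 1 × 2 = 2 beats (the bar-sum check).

1) 0.0ms=0b +579.71ms=2/3b
2) 579.71ms=2/3b +579.71ms=2/3b
3) 1159.42ms=4/3b +579.71ms=2/3b
Σ=2b of 2 (69bpm 2/4) — PASS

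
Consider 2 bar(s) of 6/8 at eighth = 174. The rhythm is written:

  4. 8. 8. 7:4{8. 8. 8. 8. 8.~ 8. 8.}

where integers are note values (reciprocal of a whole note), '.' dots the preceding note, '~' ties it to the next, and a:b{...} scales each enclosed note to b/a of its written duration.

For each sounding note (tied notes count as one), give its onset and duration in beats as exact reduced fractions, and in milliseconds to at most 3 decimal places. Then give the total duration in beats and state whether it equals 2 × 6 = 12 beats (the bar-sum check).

1) 0.0ms=0b +1034.483ms=3b
2) 1034.483ms=3b +517.241ms=3/2b
3) 1551.724ms=9/2b +517.241ms=3/2b
4) 2068.966ms=6b +295.567ms=6/7b
5) 2364.532ms=48/7b +295.567ms=6/7b
6) 2660.099ms=54/7b +295.567ms=6/7b
7) 2955.665ms=60/7b +295.567ms=6/7b
8) 3251.232ms=66/7b +591.133ms=12/7b
9) 3842.365ms=78/7b +295.567ms=6/7b
Σ=12b of 12 (174bpm 6/8) — PASS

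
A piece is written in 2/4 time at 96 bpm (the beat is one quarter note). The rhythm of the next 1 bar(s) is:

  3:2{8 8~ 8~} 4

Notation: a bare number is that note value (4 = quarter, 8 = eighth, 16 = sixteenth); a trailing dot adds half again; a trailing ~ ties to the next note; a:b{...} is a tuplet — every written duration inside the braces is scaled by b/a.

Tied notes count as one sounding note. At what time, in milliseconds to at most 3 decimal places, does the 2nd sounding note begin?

note 2 onset = 1/3b = 208.333ms

1. 0.0ms @ 0 + 208.333ms (1/3)
2. 208.333ms @ 1/3 + 1041.667ms (5/3)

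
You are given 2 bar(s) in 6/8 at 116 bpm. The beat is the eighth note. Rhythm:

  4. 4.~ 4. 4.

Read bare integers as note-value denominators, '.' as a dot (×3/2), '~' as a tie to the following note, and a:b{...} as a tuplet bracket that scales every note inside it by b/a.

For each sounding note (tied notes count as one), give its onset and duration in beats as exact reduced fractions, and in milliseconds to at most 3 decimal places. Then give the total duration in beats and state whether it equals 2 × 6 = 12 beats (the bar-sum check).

1) 0.0ms=0b +1551.724ms=3b
2) 1551.724ms=3b +3103.448ms=6b
3) 4655.172ms=9b +1551.724ms=3b
Σ=12b of 12 (116bpm 6/8) — PASS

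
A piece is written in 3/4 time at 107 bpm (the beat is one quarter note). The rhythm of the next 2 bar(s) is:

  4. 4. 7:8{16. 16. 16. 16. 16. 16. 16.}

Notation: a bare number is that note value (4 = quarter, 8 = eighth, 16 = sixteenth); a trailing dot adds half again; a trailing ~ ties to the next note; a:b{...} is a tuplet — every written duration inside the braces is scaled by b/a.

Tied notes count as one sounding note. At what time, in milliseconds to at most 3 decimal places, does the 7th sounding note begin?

note 7 onset = 33/7b = 2643.525ms

1. 0.0ms @ 0 + 841.121ms (3/2)
2. 841.121ms @ 3/2 + 841.121ms (3/2)
3. 1682.243ms @ 3 + 240.32ms (3/7)
4. 1922.563ms @ 24/7 + 240.32ms (3/7)
5. 2162.884ms @ 27/7 + 240.32ms (3/7)
6. 2403.204ms @ 30/7 + 240.32ms (3/7)
7. 2643.525ms @ 33/7 + 240.32ms (3/7)
8. 2883.845ms @ 36/7 + 240.32ms (3/7)
9. 3124.166ms @ 39/7 + 240.32ms (3/7)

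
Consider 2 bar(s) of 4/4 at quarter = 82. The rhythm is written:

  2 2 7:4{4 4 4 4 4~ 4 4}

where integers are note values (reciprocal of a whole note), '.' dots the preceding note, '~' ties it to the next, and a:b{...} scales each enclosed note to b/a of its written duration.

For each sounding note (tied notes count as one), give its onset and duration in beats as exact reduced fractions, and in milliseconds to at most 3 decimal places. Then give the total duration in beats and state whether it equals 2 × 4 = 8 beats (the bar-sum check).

1) 0.0ms=0b +1463.415ms=2b
2) 1463.415ms=2b +1463.415ms=2b
3) 2926.829ms=4b +418.118ms=4/7b
4) 3344.948ms=32/7b +418.118ms=4/7b
5) 3763.066ms=36/7b +418.118ms=4/7b
6) 4181.185ms=40/7b +418.118ms=4/7b
7) 4599.303ms=44/7b +836.237ms=8/7b
8) 5435.54ms=52/7b +418.118ms=4/7b
Σ=8b of 8 (82bpm 4/4) — PASS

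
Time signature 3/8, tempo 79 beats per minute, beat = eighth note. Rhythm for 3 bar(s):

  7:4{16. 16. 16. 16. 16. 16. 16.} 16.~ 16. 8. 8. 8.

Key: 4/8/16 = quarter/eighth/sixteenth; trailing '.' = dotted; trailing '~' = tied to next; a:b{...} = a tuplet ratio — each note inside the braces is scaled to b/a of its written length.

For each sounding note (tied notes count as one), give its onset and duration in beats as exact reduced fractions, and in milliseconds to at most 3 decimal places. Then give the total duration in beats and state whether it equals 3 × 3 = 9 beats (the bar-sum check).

1) 0.0ms=0b +325.497ms=3/7b
2) 325.497ms=3/7b +325.497ms=3/7b
3) 650.995ms=6/7b +325.497ms=3/7b
4) 976.492ms=9/7b +325.497ms=3/7b
5) 1301.989ms=12/7b +325.497ms=3/7b
6) 1627.486ms=15/7b +325.497ms=3/7b
7) 1952.984ms=18/7b +325.497ms=3/7b
8) 2278.481ms=3b +1139.241ms=3/2b
9) 3417.722ms=9/2b +1139.241ms=3/2b
10) 4556.962ms=6b +1139.241ms=3/2b
11) 5696.203ms=15/2b +1139.241ms=3/2b
Σ=9b of 9 (79bpm 3/8) — PASS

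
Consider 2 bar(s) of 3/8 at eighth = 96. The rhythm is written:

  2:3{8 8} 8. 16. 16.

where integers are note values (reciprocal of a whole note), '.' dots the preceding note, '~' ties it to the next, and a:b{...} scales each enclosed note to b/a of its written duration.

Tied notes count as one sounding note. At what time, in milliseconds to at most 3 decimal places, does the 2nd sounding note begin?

note 2 onset = 3/2b = 937.5ms

1. 0.0ms @ 0 + 937.5ms (3/2)
2. 937.5ms @ 3/2 + 937.5ms (3/2)
3. 1875.0ms @ 3 + 937.5ms (3/2)
4. 2812.5ms @ 9/2 + 468.75ms (3/4)
5. 3281.25ms @ 21/4 + 468.75ms (3/4)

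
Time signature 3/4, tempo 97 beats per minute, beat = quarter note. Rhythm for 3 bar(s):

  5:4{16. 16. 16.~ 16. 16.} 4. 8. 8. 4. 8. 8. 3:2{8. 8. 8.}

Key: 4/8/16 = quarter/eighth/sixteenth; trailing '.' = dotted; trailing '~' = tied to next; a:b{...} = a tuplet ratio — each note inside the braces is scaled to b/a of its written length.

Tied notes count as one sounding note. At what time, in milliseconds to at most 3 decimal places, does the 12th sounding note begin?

note 12 onset = 8b = 4948.454ms

1. 0.0ms @ 0 + 185.567ms (3/10)
2. 185.567ms @ 3/10 + 185.567ms (3/10)
3. 371.134ms @ 3/5 + 371.134ms (3/5)
4. 742.268ms @ 6/5 + 185.567ms (3/10)
5. 927.835ms @ 3/2 + 927.835ms (3/2)
6. 1855.67ms @ 3 + 463.918ms (3/4)
7. 2319.588ms @ 15/4 + 463.918ms (3/4)
8. 2783.505ms @ 9/2 + 927.835ms (3/2)
9. 3711.34ms @ 6 + 463.918ms (3/4)
10. 4175.258ms @ 27/4 + 463.918ms (3/4)
11. 4639.175ms @ 15/2 + 309.278ms (1/2)
12. 4948.454ms @ 8 + 309.278ms (1/2)
13. 5257.732ms @ 17/2 + 309.278ms (1/2)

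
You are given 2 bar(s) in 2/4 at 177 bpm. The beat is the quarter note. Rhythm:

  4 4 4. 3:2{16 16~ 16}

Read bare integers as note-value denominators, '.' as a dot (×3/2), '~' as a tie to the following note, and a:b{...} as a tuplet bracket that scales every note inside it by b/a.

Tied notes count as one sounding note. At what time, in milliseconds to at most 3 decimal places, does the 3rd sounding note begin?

1. 0.0ms @ 0 + 338.983ms (1)
2. 338.983ms @ 1 + 338.983ms (1)
3. 677.966ms @ 2 + 508.475ms (3/2)
4. 1186.441ms @ 7/2 + 56.497ms (1/6)
5. 1242.938ms @ 11/3 + 112.994ms (1/3)

note 3 onset = 2b = 677.966ms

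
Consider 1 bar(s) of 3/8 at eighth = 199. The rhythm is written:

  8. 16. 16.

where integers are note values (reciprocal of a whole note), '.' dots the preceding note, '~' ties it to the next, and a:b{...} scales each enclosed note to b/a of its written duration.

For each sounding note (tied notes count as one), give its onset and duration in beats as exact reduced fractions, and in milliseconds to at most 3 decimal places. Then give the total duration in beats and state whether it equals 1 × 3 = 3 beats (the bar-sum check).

1) 0.0ms=0b +452.261ms=3/2b
2) 452.261ms=3/2b +226.131ms=3/4b
3) 678.392ms=9/4b +226.131ms=3/4b
Σ=3b of 3 (199bpm 3/8) — PASS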